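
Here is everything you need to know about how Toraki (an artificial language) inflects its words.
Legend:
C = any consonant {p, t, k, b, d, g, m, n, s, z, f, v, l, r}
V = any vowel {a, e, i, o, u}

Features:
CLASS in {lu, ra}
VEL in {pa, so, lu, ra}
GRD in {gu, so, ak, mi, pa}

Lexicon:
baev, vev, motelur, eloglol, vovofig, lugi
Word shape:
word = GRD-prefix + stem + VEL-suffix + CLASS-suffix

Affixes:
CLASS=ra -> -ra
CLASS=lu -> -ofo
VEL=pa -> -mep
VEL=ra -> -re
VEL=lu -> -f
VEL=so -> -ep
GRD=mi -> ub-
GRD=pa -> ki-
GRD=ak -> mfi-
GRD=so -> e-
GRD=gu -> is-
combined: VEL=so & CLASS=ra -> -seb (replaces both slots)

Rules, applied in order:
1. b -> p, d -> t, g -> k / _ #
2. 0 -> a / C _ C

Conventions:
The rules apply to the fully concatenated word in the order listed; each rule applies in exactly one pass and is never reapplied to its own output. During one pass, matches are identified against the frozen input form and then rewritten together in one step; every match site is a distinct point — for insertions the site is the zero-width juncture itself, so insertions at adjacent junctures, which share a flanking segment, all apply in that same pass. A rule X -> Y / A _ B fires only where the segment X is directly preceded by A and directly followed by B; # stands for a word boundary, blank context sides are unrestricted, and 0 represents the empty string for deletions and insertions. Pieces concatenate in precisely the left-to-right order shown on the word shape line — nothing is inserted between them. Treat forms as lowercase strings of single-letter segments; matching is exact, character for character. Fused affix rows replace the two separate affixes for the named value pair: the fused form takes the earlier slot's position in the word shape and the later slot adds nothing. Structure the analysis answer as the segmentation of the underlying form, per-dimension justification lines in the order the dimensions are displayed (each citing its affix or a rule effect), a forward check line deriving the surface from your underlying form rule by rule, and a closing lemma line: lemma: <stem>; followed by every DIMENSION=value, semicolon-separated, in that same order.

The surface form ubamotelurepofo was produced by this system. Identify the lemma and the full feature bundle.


underlying: ub-motelur-ep-ofo
CLASS=lu - signalled by the affix -ofo
VEL=so - signalled by the affix -ep
GRD=mi - signalled by the affix ub-
check: ubmotelurepofo -> ubmotelurepofo -> ubamotelurepofo
lemma: motelur; CLASS=lu; VEL=so; GRD=mi


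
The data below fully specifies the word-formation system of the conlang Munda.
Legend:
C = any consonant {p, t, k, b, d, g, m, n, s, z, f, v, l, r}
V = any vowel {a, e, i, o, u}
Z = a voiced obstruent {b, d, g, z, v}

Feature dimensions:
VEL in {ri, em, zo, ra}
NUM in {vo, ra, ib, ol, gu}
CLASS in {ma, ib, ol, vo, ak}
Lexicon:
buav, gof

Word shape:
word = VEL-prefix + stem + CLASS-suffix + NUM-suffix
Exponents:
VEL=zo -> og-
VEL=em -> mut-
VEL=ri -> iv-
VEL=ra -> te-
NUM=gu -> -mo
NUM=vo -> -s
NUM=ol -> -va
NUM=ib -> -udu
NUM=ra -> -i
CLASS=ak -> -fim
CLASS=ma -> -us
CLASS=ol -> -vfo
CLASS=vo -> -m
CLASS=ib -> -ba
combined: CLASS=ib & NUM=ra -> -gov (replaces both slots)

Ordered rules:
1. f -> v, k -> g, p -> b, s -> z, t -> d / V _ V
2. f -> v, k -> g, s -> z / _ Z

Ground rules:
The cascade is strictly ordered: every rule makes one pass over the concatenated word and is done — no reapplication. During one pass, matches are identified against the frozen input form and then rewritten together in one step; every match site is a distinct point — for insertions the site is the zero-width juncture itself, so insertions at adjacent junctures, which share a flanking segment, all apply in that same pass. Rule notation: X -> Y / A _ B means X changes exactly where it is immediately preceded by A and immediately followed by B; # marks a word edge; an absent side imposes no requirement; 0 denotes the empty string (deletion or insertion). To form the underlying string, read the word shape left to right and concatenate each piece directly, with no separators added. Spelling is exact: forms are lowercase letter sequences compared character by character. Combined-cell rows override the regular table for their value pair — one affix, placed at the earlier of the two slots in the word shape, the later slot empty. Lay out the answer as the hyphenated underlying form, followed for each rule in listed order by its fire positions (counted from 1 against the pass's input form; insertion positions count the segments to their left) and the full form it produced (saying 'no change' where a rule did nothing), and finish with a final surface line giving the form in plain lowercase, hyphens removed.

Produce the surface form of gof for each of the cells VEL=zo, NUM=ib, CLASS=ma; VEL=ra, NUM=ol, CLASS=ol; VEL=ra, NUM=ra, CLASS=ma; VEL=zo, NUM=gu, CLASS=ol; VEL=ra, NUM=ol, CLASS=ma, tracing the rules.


cell VEL=zo, NUM=ib, CLASS=ma:
underlying: og-gof-us-udu
1. f -> v, k -> g, p -> b, s -> z, t -> d / V _ V: fires at position(s) 5, 7: oggovuzudu
2. f -> v, k -> g, s -> z / _ Z: no change
surface: oggovuzudu

cell VEL=ra, NUM=ol, CLASS=ol:
underlying: te-gof-vfo-va
1. f -> v, k -> g, p -> b, s -> z, t -> d / V _ V: no change
2. f -> v, k -> g, s -> z / _ Z: fires at position(s) 5: tegovvfova
surface: tegovvfova

cell VEL=ra, NUM=ra, CLASS=ma:
underlying: te-gof-us-i
1. f -> v, k -> g, p -> b, s -> z, t -> d / V _ V: fires at position(s) 5, 7: tegovuzi
2. f -> v, k -> g, s -> z / _ Z: no change
surface: tegovuzi

cell VEL=zo, NUM=gu, CLASS=ol:
underlying: og-gof-vfo-mo
1. f -> v, k -> g, p -> b, s -> z, t -> d / V _ V: no change
2. f -> v, k -> g, s -> z / _ Z: fires at position(s) 5: oggovvfomo
surface: oggovvfomo

cell VEL=ra, NUM=ol, CLASS=ma:
underlying: te-gof-us-va
1. f -> v, k -> g, p -> b, s -> z, t -> d / V _ V: fires at position(s) 5: tegovusva
2. f -> v, k -> g, s -> z / _ Z: fires at position(s) 7: tegovuzva
surface: tegovuzva


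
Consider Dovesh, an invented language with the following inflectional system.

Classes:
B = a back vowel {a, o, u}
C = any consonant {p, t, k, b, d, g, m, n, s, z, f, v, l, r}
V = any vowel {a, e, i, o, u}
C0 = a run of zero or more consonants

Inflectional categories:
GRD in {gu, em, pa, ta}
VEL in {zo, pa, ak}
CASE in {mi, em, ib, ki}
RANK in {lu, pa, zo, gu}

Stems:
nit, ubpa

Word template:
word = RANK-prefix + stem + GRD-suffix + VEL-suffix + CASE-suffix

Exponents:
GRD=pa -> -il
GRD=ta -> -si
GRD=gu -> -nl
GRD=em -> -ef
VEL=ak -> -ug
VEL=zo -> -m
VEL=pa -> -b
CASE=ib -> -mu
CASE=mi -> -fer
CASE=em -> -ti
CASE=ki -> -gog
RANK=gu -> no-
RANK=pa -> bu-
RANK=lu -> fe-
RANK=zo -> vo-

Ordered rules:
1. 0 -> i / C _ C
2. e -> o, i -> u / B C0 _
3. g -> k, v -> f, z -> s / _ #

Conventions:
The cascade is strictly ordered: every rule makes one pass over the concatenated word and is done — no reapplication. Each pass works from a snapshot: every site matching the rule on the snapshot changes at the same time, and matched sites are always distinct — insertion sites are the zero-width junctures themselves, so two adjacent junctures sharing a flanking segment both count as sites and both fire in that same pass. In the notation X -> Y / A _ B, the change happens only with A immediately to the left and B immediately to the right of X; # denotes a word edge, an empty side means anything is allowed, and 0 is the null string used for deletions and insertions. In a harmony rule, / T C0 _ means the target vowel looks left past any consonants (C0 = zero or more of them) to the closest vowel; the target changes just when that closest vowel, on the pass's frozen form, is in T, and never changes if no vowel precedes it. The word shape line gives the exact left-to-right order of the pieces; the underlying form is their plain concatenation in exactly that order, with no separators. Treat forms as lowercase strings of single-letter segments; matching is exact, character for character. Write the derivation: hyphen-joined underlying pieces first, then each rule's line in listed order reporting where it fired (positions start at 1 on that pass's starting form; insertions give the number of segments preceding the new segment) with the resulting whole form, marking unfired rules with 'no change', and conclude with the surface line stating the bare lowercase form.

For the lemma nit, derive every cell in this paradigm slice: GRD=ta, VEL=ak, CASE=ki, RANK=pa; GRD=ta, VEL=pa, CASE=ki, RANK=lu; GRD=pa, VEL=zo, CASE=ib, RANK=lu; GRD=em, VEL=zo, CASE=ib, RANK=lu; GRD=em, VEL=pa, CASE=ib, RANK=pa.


cell GRD=ta, VEL=ak, CASE=ki, RANK=pa:
underlying: bu-nit-si-ug-gog
1. 0 -> i / C _ C: inserts after position(s) 5, 9: bunitisiugigog
2. e -> o, i -> u / B C0 _: fires at position(s) 4, 11: bunutisiugugog
3. g -> k, v -> f, z -> s / _ #: fires at position(s) 14: bunutisiugugok
surface: bunutisiugugok

cell GRD=ta, VEL=pa, CASE=ki, RANK=lu:
underlying: fe-nit-si-b-gog
1. 0 -> i / C _ C: inserts after position(s) 5, 8: fenitisibigog
2. e -> o, i -> u / B C0 _: no change
3. g -> k, v -> f, z -> s / _ #: fires at position(s) 13: fenitisibigok
surface: fenitisibigok

cell GRD=pa, VEL=zo, CASE=ib, RANK=lu:
underlying: fe-nit-il-m-mu
1. 0 -> i / C _ C: inserts after position(s) 7, 8: fenitilimimu
2. e -> o, i -> u / B C0 _: no change
3. g -> k, v -> f, z -> s / _ #: no change
surface: fenitilimimu

cell GRD=em, VEL=zo, CASE=ib, RANK=lu:
underlying: fe-nit-ef-m-mu
1. 0 -> i / C _ C: inserts after position(s) 7, 8: fenitefimimu
2. e -> o, i -> u / B C0 _: no change
3. g -> k, v -> f, z -> s / _ #: no change
surface: fenitefimimu

cell GRD=em, VEL=pa, CASE=ib, RANK=pa:
underlying: bu-nit-ef-b-mu
1. 0 -> i / C _ C: inserts after position(s) 7, 8: bunitefibimu
2. e -> o, i -> u / B C0 _: fires at position(s) 4: bunutefibimu
3. g -> k, v -> f, z -> s / _ #: no change
surface: bunutefibimu


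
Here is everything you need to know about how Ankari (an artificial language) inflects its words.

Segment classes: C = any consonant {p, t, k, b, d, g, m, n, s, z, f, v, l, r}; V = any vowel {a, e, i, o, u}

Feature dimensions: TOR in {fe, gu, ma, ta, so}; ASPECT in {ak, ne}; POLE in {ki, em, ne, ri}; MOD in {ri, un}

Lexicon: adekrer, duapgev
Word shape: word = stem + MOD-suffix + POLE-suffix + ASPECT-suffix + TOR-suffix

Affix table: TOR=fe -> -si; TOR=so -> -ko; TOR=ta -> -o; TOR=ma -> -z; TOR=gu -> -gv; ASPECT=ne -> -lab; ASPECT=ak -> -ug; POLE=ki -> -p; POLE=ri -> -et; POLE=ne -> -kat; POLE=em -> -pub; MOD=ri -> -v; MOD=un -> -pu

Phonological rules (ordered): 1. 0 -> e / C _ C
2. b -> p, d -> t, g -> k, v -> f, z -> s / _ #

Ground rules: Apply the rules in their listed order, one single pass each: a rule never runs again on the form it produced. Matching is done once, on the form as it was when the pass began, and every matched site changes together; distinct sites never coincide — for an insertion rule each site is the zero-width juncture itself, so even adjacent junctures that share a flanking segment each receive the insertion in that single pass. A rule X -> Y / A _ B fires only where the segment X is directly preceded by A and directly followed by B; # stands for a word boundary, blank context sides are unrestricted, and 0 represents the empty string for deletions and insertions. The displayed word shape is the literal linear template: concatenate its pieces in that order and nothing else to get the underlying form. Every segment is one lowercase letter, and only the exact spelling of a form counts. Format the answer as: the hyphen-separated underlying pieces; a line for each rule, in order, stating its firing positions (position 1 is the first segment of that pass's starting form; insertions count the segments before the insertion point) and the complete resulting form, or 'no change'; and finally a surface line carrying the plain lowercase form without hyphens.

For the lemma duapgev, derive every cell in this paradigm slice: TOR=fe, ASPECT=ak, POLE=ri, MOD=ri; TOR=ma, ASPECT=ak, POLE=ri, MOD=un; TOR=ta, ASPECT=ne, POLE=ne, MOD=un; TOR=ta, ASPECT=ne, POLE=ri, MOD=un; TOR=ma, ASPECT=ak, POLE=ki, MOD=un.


cell TOR=fe, ASPECT=ak, POLE=ri, MOD=ri:
underlying: duapgev-v-et-ug-si
1. 0 -> e / C _ C: inserts after position(s) 4, 7, 12: duapegevevetugesi
2. b -> p, d -> t, g -> k, v -> f, z -> s / _ #: no change
surface: duapegevevetugesi

cell TOR=ma, ASPECT=ak, POLE=ri, MOD=un:
underlying: duapgev-pu-et-ug-z
1. 0 -> e / C _ C: inserts after position(s) 4, 7, 13: duapegevepuetugez
2. b -> p, d -> t, g -> k, v -> f, z -> s / _ #: fires at position(s) 17: duapegevepuetuges
surface: duapegevepuetuges

cell TOR=ta, ASPECT=ne, POLE=ne, MOD=un:
underlying: duapgev-pu-kat-lab-o
1. 0 -> e / C _ C: inserts after position(s) 4, 7, 12: duapegevepukatelabo
2. b -> p, d -> t, g -> k, v -> f, z -> s / _ #: no change
surface: duapegevepukatelabo

cell TOR=ta, ASPECT=ne, POLE=ri, MOD=un:
underlying: duapgev-pu-et-lab-o
1. 0 -> e / C _ C: inserts after position(s) 4, 7, 11: duapegevepuetelabo
2. b -> p, d -> t, g -> k, v -> f, z -> s / _ #: no change
surface: duapegevepuetelabo

cell TOR=ma, ASPECT=ak, POLE=ki, MOD=un:
underlying: duapgev-pu-p-ug-z
1. 0 -> e / C _ C: inserts after position(s) 4, 7, 12: duapegevepupugez
2. b -> p, d -> t, g -> k, v -> f, z -> s / _ #: fires at position(s) 16: duapegevepupuges
surface: duapegevepupuges


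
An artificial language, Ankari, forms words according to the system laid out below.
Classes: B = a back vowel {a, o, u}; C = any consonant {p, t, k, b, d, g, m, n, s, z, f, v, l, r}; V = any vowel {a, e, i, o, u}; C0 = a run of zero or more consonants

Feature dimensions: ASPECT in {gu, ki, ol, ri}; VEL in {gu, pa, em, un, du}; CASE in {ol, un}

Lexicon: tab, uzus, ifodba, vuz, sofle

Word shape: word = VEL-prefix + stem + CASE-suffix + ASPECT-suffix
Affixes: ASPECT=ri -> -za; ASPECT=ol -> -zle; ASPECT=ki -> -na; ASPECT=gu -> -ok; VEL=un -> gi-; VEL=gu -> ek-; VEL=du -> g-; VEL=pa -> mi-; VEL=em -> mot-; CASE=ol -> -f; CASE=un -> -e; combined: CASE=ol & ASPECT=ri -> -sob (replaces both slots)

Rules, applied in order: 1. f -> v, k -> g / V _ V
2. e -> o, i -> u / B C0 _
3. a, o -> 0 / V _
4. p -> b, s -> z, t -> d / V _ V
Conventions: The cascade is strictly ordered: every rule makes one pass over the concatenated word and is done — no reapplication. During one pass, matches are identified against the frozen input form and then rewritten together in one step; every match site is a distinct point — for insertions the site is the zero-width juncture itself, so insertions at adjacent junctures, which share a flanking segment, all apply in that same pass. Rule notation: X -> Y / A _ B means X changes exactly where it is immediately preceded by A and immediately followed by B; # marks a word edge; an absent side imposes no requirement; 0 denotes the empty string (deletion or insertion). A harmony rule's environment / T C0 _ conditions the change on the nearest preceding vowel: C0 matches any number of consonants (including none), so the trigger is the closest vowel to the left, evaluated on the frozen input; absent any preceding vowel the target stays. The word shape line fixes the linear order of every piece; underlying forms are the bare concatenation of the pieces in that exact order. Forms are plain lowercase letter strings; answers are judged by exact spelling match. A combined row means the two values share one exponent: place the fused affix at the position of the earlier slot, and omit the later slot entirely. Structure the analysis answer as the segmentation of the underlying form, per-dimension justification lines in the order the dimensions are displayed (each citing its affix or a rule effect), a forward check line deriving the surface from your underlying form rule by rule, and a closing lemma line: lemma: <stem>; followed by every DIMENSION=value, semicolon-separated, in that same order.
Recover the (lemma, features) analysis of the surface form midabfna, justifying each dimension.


underlying: mi-tab-f-na
ASPECT=ki - signalled by the affix -na
VEL=pa - signalled by the affix mi-
CASE=ol - signalled by the affix -f
check: mitabfna -> mitabfna -> mitabfna -> mitabfna -> midabfna
lemma: tab; ASPECT=ki; VEL=pa; CASE=ol


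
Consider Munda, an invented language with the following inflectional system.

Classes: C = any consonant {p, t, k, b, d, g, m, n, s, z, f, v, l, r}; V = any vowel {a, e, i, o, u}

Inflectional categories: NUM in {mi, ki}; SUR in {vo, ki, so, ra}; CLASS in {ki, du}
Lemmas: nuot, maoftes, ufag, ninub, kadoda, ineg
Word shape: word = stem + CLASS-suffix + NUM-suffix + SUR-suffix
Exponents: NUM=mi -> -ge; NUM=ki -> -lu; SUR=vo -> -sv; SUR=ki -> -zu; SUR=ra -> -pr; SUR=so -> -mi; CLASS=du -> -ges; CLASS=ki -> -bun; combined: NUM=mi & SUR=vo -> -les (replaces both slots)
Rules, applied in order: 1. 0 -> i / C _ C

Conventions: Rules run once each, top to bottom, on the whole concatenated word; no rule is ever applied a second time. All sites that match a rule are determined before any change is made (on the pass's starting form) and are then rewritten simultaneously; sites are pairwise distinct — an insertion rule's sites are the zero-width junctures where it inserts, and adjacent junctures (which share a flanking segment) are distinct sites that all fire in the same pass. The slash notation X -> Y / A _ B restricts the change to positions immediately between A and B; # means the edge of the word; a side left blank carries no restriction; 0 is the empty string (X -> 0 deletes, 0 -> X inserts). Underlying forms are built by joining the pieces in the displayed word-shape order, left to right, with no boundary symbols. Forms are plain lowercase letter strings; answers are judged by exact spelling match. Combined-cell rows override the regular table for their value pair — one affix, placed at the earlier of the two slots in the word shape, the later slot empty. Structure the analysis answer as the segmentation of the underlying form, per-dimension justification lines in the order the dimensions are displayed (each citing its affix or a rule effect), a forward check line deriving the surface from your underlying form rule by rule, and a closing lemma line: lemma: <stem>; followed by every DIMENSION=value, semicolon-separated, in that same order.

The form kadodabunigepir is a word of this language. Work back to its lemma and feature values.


underlying: kadoda-bun-ge-pr
NUM=mi - signalled by the affix -ge
SUR=ra - signalled by the affix -pr
CLASS=ki - signalled by the affix -bun
check: kadodabungepr -> kadodabunigepir
lemma: kadoda; NUM=mi; SUR=ra; CLASS=ki


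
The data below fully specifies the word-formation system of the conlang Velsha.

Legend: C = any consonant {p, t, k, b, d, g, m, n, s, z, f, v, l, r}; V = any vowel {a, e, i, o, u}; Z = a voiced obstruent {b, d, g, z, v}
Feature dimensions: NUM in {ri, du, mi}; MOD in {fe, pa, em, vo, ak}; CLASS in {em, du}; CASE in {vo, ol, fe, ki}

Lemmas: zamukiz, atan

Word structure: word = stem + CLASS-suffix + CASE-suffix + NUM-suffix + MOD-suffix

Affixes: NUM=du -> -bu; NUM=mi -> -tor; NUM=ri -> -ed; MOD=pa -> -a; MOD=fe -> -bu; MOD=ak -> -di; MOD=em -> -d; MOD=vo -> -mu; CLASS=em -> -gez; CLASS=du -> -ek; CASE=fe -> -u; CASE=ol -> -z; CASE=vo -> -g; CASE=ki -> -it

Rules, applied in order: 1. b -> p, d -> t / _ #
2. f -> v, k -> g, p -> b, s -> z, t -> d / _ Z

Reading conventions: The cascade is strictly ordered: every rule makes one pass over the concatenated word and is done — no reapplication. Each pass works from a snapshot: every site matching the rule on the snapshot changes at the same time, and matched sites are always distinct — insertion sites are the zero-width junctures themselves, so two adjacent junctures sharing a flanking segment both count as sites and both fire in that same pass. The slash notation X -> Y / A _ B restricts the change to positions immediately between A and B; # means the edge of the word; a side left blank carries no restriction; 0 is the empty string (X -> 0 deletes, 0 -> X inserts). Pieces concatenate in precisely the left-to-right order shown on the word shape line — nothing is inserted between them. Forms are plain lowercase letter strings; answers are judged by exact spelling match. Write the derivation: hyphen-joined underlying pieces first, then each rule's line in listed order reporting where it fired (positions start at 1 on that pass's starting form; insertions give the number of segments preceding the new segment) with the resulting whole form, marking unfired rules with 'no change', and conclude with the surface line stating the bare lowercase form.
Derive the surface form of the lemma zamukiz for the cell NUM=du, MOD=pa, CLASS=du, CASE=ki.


underlying: zamukiz-ek-it-bu-a
1. b -> p, d -> t / _ #: no change
2. f -> v, k -> g, p -> b, s -> z, t -> d / _ Z: fires at position(s) 11: zamukizekidbua
surface: zamukizekidbua


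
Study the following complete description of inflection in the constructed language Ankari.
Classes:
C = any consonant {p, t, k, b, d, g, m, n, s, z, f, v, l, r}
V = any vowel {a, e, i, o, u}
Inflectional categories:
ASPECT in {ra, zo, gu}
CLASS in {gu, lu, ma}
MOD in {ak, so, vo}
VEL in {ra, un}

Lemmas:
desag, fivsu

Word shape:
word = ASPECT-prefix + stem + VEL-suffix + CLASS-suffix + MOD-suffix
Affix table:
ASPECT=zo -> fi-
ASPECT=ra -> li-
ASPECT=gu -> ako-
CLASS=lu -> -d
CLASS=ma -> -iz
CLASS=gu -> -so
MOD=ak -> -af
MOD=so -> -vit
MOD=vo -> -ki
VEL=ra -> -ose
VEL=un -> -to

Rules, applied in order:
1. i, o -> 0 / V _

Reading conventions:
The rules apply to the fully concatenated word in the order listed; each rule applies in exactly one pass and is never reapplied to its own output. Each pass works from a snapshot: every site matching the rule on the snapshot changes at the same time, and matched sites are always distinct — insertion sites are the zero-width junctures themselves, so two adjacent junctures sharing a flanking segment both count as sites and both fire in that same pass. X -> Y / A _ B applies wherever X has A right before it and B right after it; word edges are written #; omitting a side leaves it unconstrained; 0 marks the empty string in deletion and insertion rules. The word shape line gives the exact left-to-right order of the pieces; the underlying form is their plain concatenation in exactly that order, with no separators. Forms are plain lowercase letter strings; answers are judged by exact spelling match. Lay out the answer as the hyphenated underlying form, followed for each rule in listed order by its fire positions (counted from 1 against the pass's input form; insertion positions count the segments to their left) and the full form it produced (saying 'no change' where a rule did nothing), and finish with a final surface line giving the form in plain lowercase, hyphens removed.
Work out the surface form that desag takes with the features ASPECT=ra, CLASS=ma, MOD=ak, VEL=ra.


underlying: li-desag-ose-iz-af
1. i, o -> 0 / V _: fires at position(s) 11: lidesagosezaf
surface: lidesagosezaf


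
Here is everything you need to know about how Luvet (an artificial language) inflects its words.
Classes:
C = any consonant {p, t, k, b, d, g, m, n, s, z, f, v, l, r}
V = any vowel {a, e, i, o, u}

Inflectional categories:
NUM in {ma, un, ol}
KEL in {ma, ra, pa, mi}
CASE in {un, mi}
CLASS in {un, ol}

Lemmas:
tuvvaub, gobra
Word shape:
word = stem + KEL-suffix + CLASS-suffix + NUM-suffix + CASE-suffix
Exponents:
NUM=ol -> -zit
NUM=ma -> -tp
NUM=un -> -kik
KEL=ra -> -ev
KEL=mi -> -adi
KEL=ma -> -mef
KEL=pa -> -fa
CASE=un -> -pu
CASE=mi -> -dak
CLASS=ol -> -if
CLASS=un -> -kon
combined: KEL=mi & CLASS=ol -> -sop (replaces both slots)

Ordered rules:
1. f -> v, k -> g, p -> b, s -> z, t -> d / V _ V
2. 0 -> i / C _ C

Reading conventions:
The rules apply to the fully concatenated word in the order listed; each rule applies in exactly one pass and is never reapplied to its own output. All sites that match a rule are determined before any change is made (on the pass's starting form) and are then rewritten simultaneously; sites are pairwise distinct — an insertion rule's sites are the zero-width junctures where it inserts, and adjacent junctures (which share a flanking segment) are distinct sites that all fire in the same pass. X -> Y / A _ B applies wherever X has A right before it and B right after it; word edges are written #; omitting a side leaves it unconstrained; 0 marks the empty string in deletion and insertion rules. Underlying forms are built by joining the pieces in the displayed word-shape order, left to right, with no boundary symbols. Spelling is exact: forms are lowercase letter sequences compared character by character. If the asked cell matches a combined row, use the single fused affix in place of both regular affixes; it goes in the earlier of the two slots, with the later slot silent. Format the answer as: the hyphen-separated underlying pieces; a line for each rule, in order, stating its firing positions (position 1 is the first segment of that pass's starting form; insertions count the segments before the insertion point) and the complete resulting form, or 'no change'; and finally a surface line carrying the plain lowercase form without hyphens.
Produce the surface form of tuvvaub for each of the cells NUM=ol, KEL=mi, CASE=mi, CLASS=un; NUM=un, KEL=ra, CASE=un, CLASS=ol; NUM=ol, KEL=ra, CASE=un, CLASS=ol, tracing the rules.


cell NUM=ol, KEL=mi, CASE=mi, CLASS=un:
underlying: tuvvaub-adi-kon-zit-dak
1. f -> v, k -> g, p -> b, s -> z, t -> d / V _ V: fires at position(s) 11: tuvvaubadigonzitdak
2. 0 -> i / C _ C: inserts after position(s) 3, 13, 16: tuvivaubadigonizitidak
surface: tuvivaubadigonizitidak

cell NUM=un, KEL=ra, CASE=un, CLASS=ol:
underlying: tuvvaub-ev-if-kik-pu
1. f -> v, k -> g, p -> b, s -> z, t -> d / V _ V: no change
2. 0 -> i / C _ C: inserts after position(s) 3, 11, 14: tuvivaubevifikikipu
surface: tuvivaubevifikikipu

cell NUM=ol, KEL=ra, CASE=un, CLASS=ol:
underlying: tuvvaub-ev-if-zit-pu
1. f -> v, k -> g, p -> b, s -> z, t -> d / V _ V: no change
2. 0 -> i / C _ C: inserts after position(s) 3, 11, 14: tuvivaubevifizitipu
surface: tuvivaubevifizitipu


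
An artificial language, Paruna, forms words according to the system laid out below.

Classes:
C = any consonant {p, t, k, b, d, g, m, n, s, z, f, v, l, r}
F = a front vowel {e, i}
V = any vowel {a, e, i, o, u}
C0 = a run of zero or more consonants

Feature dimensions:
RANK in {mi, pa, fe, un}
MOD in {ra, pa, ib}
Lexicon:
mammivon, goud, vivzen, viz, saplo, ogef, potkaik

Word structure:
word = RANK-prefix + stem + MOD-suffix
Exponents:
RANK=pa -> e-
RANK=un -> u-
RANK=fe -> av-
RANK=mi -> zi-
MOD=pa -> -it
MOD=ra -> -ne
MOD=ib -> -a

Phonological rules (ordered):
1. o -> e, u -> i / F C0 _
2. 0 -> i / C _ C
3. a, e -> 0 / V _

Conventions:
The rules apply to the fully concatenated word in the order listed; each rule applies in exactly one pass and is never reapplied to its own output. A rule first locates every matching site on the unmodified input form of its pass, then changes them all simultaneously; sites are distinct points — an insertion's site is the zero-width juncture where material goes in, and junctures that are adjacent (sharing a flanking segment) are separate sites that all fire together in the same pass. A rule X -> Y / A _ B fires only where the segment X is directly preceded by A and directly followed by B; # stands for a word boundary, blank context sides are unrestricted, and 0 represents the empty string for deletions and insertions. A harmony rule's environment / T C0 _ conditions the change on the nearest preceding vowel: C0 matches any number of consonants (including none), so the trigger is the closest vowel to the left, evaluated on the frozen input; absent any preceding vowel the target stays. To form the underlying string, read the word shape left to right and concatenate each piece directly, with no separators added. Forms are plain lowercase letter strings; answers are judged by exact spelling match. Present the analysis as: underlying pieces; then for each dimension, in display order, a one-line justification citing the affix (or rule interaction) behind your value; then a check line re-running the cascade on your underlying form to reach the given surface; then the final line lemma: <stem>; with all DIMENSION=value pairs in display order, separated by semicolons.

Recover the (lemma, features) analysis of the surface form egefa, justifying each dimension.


underlying: e-ogef-a
RANK=pa - signalled by the affix e-
MOD=ib - signalled by the affix -a
check: eogefa -> eegefa -> eegefa -> egefa
lemma: ogef; RANK=pa; MOD=ib


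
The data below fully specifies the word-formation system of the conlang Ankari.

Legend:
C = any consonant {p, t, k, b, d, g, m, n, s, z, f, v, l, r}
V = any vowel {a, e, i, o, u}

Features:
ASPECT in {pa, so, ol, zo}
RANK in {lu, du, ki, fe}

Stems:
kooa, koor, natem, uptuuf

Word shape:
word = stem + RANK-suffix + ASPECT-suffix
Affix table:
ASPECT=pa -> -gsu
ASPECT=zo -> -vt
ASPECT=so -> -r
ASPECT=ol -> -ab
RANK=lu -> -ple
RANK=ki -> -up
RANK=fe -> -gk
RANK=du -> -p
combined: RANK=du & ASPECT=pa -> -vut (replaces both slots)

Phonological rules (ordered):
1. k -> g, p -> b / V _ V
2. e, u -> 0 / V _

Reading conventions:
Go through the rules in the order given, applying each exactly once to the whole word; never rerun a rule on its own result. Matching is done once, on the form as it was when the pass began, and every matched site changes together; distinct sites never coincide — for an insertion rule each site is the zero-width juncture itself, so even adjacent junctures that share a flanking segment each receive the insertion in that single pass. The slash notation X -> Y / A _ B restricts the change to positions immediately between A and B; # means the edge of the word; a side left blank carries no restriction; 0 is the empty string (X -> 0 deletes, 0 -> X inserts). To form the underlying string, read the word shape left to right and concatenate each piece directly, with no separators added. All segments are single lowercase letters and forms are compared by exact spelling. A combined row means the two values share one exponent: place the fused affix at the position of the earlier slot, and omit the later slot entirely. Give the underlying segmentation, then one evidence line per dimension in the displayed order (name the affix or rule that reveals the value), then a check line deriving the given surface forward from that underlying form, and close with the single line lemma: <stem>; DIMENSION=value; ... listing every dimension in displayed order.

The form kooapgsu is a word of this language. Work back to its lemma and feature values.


underlying: kooa-up-gsu
ASPECT=pa - signalled by the affix -gsu
RANK=ki - signalled by the affix -up
check: kooaupgsu -> kooaupgsu -> kooapgsu
lemma: kooa; ASPECT=pa; RANK=ki


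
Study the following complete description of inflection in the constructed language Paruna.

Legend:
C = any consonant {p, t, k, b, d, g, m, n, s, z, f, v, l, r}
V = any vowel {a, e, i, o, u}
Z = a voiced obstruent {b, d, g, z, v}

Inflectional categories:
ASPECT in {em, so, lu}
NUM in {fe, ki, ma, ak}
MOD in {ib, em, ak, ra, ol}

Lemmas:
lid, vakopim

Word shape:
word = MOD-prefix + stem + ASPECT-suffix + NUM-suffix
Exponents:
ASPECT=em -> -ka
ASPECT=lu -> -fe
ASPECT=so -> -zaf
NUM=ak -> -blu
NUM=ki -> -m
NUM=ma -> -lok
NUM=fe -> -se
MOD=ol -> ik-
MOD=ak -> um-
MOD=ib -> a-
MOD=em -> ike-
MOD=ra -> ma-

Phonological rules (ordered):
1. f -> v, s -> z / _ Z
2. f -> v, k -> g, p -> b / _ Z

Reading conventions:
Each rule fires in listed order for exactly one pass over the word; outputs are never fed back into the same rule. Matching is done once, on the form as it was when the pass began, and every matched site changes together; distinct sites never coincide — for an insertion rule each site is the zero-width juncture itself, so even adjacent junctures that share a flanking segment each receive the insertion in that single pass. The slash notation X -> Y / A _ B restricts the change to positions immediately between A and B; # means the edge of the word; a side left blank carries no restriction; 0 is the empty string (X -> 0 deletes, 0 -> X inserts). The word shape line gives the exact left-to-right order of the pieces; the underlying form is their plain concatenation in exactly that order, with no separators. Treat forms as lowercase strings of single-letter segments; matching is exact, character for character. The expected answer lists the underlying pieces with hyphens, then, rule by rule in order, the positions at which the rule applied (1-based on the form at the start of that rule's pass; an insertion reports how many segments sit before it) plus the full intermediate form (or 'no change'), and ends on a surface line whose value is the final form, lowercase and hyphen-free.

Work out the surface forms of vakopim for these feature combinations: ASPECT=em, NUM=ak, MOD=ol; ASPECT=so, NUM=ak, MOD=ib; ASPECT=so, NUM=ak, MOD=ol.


cell ASPECT=em, NUM=ak, MOD=ol:
underlying: ik-vakopim-ka-blu
1. f -> v, s -> z / _ Z: no change
2. f -> v, k -> g, p -> b / _ Z: fires at position(s) 2: igvakopimkablu
surface: igvakopimkablu

cell ASPECT=so, NUM=ak, MOD=ib:
underlying: a-vakopim-zaf-blu
1. f -> v, s -> z / _ Z: fires at position(s) 11: avakopimzavblu
2. f -> v, k -> g, p -> b / _ Z: no change
surface: avakopimzavblu

cell ASPECT=so, NUM=ak, MOD=ol:
underlying: ik-vakopim-zaf-blu
1. f -> v, s -> z / _ Z: fires at position(s) 12: ikvakopimzavblu
2. f -> v, k -> g, p -> b / _ Z: fires at position(s) 2: igvakopimzavblu
surface: igvakopimzavblu


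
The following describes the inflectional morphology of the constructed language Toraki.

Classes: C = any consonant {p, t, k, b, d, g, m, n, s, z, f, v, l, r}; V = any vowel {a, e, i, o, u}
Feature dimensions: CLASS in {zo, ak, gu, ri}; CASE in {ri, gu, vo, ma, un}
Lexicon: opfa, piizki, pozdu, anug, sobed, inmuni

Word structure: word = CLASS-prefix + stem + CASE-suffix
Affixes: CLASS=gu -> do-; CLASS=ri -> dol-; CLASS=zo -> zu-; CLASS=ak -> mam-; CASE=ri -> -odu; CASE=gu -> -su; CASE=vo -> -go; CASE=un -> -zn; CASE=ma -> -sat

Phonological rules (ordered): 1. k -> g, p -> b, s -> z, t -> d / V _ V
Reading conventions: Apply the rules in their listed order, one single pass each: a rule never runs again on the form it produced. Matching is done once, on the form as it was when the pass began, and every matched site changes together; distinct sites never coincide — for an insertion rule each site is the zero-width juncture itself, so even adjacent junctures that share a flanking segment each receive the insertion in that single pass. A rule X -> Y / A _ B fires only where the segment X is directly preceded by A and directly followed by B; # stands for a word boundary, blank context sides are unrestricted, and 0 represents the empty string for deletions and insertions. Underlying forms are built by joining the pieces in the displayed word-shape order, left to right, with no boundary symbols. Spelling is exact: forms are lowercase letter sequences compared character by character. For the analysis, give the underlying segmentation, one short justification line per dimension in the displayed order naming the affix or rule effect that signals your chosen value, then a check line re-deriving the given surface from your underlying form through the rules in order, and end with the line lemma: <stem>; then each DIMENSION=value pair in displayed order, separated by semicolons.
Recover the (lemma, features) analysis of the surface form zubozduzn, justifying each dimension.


underlying: zu-pozdu-zn
CLASS=zo - signalled by the affix zu-
CASE=un - signalled by the affix -zn
check: zupozduzn -> zubozduzn
lemma: pozdu; CLASS=zo; CASE=un


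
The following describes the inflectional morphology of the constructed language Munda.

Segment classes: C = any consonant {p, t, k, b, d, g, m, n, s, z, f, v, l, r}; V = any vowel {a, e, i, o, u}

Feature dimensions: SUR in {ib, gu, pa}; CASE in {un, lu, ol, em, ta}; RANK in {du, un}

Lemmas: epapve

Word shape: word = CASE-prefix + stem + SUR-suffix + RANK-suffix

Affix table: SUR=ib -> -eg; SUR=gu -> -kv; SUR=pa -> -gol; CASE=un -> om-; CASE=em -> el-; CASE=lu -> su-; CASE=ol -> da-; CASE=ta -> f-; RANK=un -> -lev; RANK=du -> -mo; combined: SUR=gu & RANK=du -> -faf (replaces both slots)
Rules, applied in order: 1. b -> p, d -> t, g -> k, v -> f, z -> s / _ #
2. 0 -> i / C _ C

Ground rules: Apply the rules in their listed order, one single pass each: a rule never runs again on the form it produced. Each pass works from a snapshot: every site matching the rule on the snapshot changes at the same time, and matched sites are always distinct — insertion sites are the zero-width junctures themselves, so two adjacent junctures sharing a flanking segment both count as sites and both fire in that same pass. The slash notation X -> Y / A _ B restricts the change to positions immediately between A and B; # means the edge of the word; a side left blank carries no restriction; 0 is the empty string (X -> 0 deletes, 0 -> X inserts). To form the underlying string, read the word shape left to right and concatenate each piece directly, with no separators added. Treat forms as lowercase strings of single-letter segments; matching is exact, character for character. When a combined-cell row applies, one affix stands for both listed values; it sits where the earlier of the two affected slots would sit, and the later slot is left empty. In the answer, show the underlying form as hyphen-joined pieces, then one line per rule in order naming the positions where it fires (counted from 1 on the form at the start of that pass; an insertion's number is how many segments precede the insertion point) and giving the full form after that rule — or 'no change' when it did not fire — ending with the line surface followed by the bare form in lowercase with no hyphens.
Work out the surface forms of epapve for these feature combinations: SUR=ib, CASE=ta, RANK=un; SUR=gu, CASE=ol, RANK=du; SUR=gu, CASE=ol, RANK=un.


cell SUR=ib, CASE=ta, RANK=un:
underlying: f-epapve-eg-lev
1. b -> p, d -> t, g -> k, v -> f, z -> s / _ #: fires at position(s) 12: fepapveeglef
2. 0 -> i / C _ C: inserts after position(s) 5, 9: fepapiveegilef
surface: fepapiveegilef

cell SUR=gu, CASE=ol, RANK=du:
underlying: da-epapve-faf
1. b -> p, d -> t, g -> k, v -> f, z -> s / _ #: no change
2. 0 -> i / C _ C: inserts after position(s) 6: daepapivefaf
surface: daepapivefaf

cell SUR=gu, CASE=ol, RANK=un:
underlying: da-epapve-kv-lev
1. b -> p, d -> t, g -> k, v -> f, z -> s / _ #: fires at position(s) 13: daepapvekvlef
2. 0 -> i / C _ C: inserts after position(s) 6, 9, 10: daepapivekivilef
surface: daepapivekivilef


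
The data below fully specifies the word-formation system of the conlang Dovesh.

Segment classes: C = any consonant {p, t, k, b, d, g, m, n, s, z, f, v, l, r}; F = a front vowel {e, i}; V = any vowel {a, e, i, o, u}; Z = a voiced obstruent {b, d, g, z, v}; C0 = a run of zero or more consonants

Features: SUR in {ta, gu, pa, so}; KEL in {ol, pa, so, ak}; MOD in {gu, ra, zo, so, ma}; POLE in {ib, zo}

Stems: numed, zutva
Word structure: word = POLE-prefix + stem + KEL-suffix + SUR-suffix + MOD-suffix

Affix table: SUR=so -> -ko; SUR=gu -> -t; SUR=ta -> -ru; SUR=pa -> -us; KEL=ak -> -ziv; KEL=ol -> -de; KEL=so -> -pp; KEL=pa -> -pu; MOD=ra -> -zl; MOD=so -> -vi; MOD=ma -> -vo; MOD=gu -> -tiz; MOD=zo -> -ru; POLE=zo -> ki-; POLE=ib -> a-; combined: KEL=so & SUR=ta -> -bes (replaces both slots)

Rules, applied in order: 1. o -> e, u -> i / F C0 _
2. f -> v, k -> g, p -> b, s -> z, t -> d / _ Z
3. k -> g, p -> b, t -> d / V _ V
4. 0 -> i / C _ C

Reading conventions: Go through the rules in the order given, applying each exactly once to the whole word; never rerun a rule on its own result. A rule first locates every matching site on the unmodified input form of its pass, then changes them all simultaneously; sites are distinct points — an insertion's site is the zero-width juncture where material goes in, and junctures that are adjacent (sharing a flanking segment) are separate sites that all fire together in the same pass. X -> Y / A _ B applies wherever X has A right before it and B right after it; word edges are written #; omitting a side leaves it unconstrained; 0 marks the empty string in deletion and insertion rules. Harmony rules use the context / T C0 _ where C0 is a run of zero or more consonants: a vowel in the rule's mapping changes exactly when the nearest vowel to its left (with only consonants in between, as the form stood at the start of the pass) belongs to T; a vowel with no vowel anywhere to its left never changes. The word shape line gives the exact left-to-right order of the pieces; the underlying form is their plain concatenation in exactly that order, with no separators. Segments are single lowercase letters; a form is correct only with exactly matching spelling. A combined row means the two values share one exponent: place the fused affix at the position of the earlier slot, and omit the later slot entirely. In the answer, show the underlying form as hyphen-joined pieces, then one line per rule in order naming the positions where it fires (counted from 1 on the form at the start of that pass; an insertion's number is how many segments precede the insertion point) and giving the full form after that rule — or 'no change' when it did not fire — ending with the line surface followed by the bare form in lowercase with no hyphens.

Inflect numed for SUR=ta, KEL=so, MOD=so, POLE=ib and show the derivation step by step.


underlying: a-numed-bes-vi
1. o -> e, u -> i / F C0 _: no change
2. f -> v, k -> g, p -> b, s -> z, t -> d / _ Z: fires at position(s) 9: anumedbezvi
3. k -> g, p -> b, t -> d / V _ V: no change
4. 0 -> i / C _ C: inserts after position(s) 6, 9: anumedibezivi
surface: anumedibezivi
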